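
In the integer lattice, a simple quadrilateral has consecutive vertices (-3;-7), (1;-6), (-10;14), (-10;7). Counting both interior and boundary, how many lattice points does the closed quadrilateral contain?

By the shoelace formula, twice the signed area is |[(-3)·(-6) − 1·(-7)] + [1·14 − (-10)·(-6)] + [(-10)·7 − (-10)·14] + [(-10)·(-7) − (-3)·7]| = 140, so the area is 70.
Along each edge there are gcd(|Δx|,|Δy|)+1 lattice points, so counting each shared vertex once the boundary has gcd(4,1) + gcd(11,20) + gcd(0,7) + gcd(7,14) = 1+1+7+7 = 16.
Pick's theorem gives I = A − B/2 + 1 = 70 − 16/2 + 1 = 63, so the closed region contains I + B = 63 + 16 = 79 lattice points.

79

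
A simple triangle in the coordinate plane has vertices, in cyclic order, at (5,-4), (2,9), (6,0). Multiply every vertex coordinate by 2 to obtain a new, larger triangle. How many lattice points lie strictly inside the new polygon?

48

Using the shoelace formula, 2A = |[5·9 − 2·(-4)] + [2·0 − 6·9] + [6·(-4) − 5·0]| = 25, so the area is 12.5.
Summing gcd(|Δx|,|Δy|) over the edges gives the boundary count: gcd(3,13) + gcd(4,9) + gcd(1,4) = 1+1+1 = 3.
Scaling by 2 multiplies the area by 2² = 4 (so the new area is 50) and multiplies the boundary lattice-point count by 2, giving 6.
By Pick's theorem, the interior count of the dilated polygon is 50 − 6/2 + 1 = 48.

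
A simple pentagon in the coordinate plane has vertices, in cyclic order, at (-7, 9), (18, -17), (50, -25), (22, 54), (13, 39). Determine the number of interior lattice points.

By the shoelace formula, twice the signed area is |[(-7)·(-17) − 18·9] + [18·(-25) − 50·(-17)] + [50·54 − 22·(-25)] + [22·39 − 13·54] + [13·9 − (-7)·39]| = 4153, so the area is 2076.5.
The number of boundary lattice points is Σ gcd(|Δx|,|Δy|) = gcd(25,26) + gcd(32,8) + gcd(28,79) + gcd(9,15) + gcd(20,30) = 1+8+1+3+10 = 23.
By Pick's theorem A = I + B/2 − 1, so I = 2076.5 − 23/2 + 1 = 2066.

2066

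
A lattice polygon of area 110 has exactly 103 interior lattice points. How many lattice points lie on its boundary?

16

Pick's theorem gives A = I + B/2 − 1, so B = 2(A − I + 1) = 2(110 − 103 + 1) = 16.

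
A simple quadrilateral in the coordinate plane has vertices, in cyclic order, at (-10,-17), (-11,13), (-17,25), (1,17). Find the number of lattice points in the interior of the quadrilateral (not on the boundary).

By the shoelace formula, twice the signed area is |[(-10)·13 − (-11)·(-17)] + [(-11)·25 − (-17)·13] + [(-17)·17 − 1·25] + [1·(-17) − (-10)·17]| = 532, so the area is 266.
The number of boundary lattice points is Σ gcd(|Δx|,|Δy|) = gcd(1,30) + gcd(6,12) + gcd(18,8) + gcd(11,34) = 1+6+2+1 = 10.
Pick's theorem gives I = A − B/2 + 1 = 266 − 10/2 + 1 = 262.

262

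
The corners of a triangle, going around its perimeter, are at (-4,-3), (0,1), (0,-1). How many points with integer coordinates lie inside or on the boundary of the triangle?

9

The shoelace formula gives twice the area as |[(-4)·1 − 0·(-3)] + [0·(-1) − 0·1] + [0·(-3) − (-4)·(-1)]| = 8, so the area is 4.
Summing gcd(|Δx|,|Δy|) over the edges gives the boundary count: gcd(4,4) + gcd(0,2) + gcd(4,2) = 4+2+2 = 8.
Pick's theorem gives I = A − B/2 + 1 = 4 − 8/2 + 1 = 1, so the closed region contains I + B = 1 + 8 = 9 lattice points.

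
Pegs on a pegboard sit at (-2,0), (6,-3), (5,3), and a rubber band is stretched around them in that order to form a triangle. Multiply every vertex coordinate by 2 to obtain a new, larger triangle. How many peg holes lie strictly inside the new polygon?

Using the shoelace formula, 2A = |[(-2)·(-3) − 6·0] + [6·3 − 5·(-3)] + [5·0 − (-2)·3]| = 45, so the area is 45/2.
Along each edge there are gcd(|Δx|,|Δy|)+1 lattice points, so counting each shared vertex once the boundary has gcd(8,3) + gcd(1,6) + gcd(7,3) = 1+1+1 = 3.
Scaling by 2 multiplies the area by 2² = 4 (so the new area is 90) and multiplies the boundary lattice-point count by 2, giving 6.
By Pick's theorem, the interior count of the dilated polygon is 90 − 6/2 + 1 = 88.

88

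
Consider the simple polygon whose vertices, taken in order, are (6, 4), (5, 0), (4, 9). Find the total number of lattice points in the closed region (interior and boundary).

9

Using the shoelace formula, 2A = |(6·0 − 5·4) + (5·9 − 4·0) + (4·4 − 6·9)| = 13, so the area is 13/2.
Summing gcd(|Δx|,|Δy|) over the edges gives the boundary count: gcd(1,4) + gcd(1,9) + gcd(2,5) = 1+1+1 = 3.
Pick's theorem gives I = A − B/2 + 1 = 13/2 − 3/2 + 1 = 6, so the closed region contains I + B = 6 + 3 = 9 lattice points.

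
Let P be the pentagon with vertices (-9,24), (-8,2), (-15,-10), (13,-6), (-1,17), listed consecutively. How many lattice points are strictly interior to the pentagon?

The shoelace formula gives twice the area as |[(-9)·2 − (-8)·24] + [(-8)·(-10) − (-15)·2] + [(-15)·(-6) − 13·(-10)] + [13·17 − (-1)·(-6)] + [(-1)·24 − (-9)·17]| = 848, so the area is 424.
Summing gcd(|Δx|,|Δy|) over the edges gives the boundary count: gcd(1,22) + gcd(7,12) + gcd(28,4) + gcd(14,23) + gcd(8,7) = 1+1+4+1+1 = 8.
Pick's theorem gives I = A − B/2 + 1 = 424 − 8/2 + 1 = 421.

421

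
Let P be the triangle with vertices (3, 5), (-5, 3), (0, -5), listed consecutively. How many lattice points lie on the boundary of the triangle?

Along each edge there are gcd(|Δx|,|Δy|)+1 lattice points, so counting each shared vertex once the boundary has gcd(8,2) + gcd(5,8) + gcd(3,10) = 2+1+1 = 4.

4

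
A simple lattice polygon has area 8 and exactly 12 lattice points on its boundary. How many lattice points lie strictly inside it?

3

Pick's theorem A = I + B/2 − 1 rearranges to I = A − B/2 + 1 = 8 − 12/2 + 1 = 3.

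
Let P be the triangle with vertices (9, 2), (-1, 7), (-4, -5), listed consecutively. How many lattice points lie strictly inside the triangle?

Using the shoelace formula, 2A = |(9·7 − (-1)·2) + ((-1)·(-5) − (-4)·7) + ((-4)·2 − 9·(-5))| = 135, so the area is 135/2.
Summing gcd(|Δx|,|Δy|) over the edges gives the boundary count: gcd(10,5) + gcd(3,12) + gcd(13,7) = 5+3+1 = 9.
By Pick's theorem A = I + B/2 − 1, so I = 135/2 − 9/2 + 1 = 64.

64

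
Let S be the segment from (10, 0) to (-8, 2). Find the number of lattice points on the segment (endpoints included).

3

The number of lattice points on a segment between lattice points is gcd(|Δx|,|Δy|) + 1 = gcd(18,2) + 1 = 2 + 1 = 3.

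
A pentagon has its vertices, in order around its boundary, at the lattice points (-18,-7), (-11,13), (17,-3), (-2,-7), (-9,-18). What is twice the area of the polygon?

912

Using the shoelace formula, 2A = |[(-18)·13 − (-11)·(-7)] + [(-11)·(-3) − 17·13] + [17·(-7) − (-2)·(-3)] + [(-2)·(-18) − (-9)·(-7)] + [(-9)·(-7) − (-18)·(-18)]| = 912, so the area is 456.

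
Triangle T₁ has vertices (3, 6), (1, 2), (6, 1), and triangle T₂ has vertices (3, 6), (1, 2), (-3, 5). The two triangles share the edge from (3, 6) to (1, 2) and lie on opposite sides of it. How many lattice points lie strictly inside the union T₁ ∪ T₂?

21

The union is the simple quadrilateral with vertices (3, 6), (6, 1), (1, 2), (-3, 5) in order.
Using the shoelace formula, 2A = |(3·1 − 6·6) + (6·2 − 1·1) + (1·5 − (-3)·2) + ((-3)·6 − 3·5)| = 44, so the area is 22.
Summing gcd(|Δx|,|Δy|) over the edges gives the boundary count: gcd(3,5) + gcd(5,1) + gcd(4,3) + gcd(6,1) = 1+1+1+1 = 4.
By Pick's theorem I = A − B/2 + 1 = 22 − 4/2 + 1 = 21.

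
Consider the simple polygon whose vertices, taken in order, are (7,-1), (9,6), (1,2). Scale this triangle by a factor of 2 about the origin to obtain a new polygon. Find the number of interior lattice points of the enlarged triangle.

The shoelace formula gives twice the area as |[7·6 − 9·(-1)] + [9·2 − 1·6] + [1·(-1) − 7·2]| = 48, so the area is 24.
Summing gcd(|Δx|,|Δy|) over the edges gives the boundary count: gcd(2,7) + gcd(8,4) + gcd(6,3) = 1+4+3 = 8.
Scaling by 2 multiplies the area by 2² = 4 (so the new area is 96) and multiplies the boundary lattice-point count by 2, giving 16.
By Pick's theorem, the interior count of the dilated polygon is 96 − 16/2 + 1 = 89.

89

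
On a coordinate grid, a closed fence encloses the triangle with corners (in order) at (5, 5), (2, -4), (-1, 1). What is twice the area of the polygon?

By the shoelace formula, twice the signed area is |(5·(-4) − 2·5) + (2·1 − (-1)·(-4)) + ((-1)·5 − 5·1)| = 42, so the area is 21.

42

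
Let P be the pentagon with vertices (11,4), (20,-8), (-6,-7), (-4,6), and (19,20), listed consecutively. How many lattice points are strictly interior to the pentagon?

373

Using the shoelace formula, 2A = |(11·(-8) − 20·4) + (20·(-7) − (-6)·(-8)) + ((-6)·6 − (-4)·(-7)) + ((-4)·20 − 19·6) + (19·4 − 11·20)| = 758, so the area is 379.
Summing gcd(|Δx|,|Δy|) over the edges gives the boundary count: gcd(9,12) + gcd(26,1) + gcd(2,13) + gcd(23,14) + gcd(8,16) = 3+1+1+1+8 = 14.
By Pick's theorem A = I + B/2 − 1, so I = 379 − 14/2 + 1 = 373.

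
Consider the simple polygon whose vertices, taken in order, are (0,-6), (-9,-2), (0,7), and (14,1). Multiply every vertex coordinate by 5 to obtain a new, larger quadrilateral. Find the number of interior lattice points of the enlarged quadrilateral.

3691

Using the shoelace formula, 2A = |(0·(-2) − (-9)·(-6)) + ((-9)·7 − 0·(-2)) + (0·1 − 14·7) + (14·(-6) − 0·1)| = 299, so the area is 149.5.
Summing gcd(|Δx|,|Δy|) over the edges gives the boundary count: gcd(9,4) + gcd(9,9) + gcd(14,6) + gcd(14,7) = 1+9+2+7 = 19.
Scaling by 5 multiplies the area by 5² = 25 (so the new area is 7475/2) and multiplies the boundary lattice-point count by 5, giving 95.
By Pick's theorem, the interior count of the dilated polygon is 7475/2 − 95/2 + 1 = 3691.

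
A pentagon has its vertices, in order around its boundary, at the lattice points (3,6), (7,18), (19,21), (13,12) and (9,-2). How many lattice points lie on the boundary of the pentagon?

Summing gcd(|Δx|,|Δy|) over the edges gives the boundary count: gcd(4,12) + gcd(12,3) + gcd(6,9) + gcd(4,14) + gcd(6,8) = 4+3+3+2+2 = 14.

14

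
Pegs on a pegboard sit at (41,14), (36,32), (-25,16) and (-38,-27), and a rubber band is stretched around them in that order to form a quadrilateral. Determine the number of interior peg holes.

2020

The shoelace formula gives twice the area as |[41·32 − 36·14] + [36·16 − (-25)·32] + [(-25)·(-27) − (-38)·16] + [(-38)·14 − 41·(-27)]| = 4042, so the area is 2021.
The number of boundary lattice points is Σ gcd(|Δx|,|Δy|) = gcd(5,18) + gcd(61,16) + gcd(13,43) + gcd(79,41) = 1+1+1+1 = 4.
Pick's theorem gives I = A − B/2 + 1 = 2021 − 4/2 + 1 = 2020.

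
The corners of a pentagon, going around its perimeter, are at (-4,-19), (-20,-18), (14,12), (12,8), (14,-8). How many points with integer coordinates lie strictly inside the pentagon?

By the shoelace formula, twice the signed area is |[(-4)·(-18) − (-20)·(-19)] + [(-20)·12 − 14·(-18)] + [14·8 − 12·12] + [12·(-8) − 14·8] + [14·(-19) − (-4)·(-8)]| = 834, so the area is 417.
Along each edge there are gcd(|Δx|,|Δy|)+1 lattice points, so counting each shared vertex once the boundary has gcd(16,1) + gcd(34,30) + gcd(2,4) + gcd(2,16) + gcd(18,11) = 1+2+2+2+1 = 8.
By Pick's theorem A = I + B/2 − 1, so I = 417 − 8/2 + 1 = 414.

414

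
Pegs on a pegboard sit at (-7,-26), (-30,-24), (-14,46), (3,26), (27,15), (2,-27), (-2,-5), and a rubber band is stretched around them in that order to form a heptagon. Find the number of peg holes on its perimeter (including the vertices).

Summing gcd(|Δx|,|Δy|) over the edges gives the boundary count: gcd(23,2) + gcd(16,70) + gcd(17,20) + gcd(24,11) + gcd(25,42) + gcd(4,22) + gcd(5,21) = 1+2+1+1+1+2+1 = 9.

9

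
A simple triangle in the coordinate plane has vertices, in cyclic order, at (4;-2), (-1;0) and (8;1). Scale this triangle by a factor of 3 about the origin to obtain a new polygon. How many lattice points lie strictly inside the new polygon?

100

Using the shoelace formula, 2A = |(4·0 − (-1)·(-2)) + ((-1)·1 − 8·0) + (8·(-2) − 4·1)| = 23, so the area is 11.5.
Along each edge there are gcd(|Δx|,|Δy|)+1 lattice points, so counting each shared vertex once the boundary has gcd(5,2) + gcd(9,1) + gcd(4,3) = 1+1+1 = 3.
Scaling by 3 multiplies the area by 3² = 9 (so the new area is 103.5) and multiplies the boundary lattice-point count by 3, giving 9.
By Pick's theorem, the interior count of the dilated polygon is 103.5 − 9/2 + 1 = 100.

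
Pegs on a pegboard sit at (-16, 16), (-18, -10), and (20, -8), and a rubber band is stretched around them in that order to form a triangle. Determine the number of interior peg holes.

485

The shoelace formula gives twice the area as |[(-16)·(-10) − (-18)·16] + [(-18)·(-8) − 20·(-10)] + [20·16 − (-16)·(-8)]| = 984, so the area is 492.
Summing gcd(|Δx|,|Δy|) over the edges gives the boundary count: gcd(2,26) + gcd(38,2) + gcd(36,24) = 2+2+12 = 16.
By Pick's theorem A = I + B/2 − 1, so I = 492 − 16/2 + 1 = 485.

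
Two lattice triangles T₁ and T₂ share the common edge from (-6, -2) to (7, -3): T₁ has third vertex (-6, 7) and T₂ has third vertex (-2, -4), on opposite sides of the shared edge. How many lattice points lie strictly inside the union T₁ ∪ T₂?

64

The union is the simple quadrilateral with vertices (-6, -2), (-6, 7), (7, -3), (-2, -4) in order.
By the shoelace formula, twice the signed area is |[(-6)·7 − (-6)·(-2)] + [(-6)·(-3) − 7·7] + [7·(-4) − (-2)·(-3)] + [(-2)·(-2) − (-6)·(-4)]| = 139, so the area is 69.5.
Along each edge there are gcd(|Δx|,|Δy|)+1 lattice points, so counting each shared vertex once the boundary has gcd(0,9) + gcd(13,10) + gcd(9,1) + gcd(4,2) = 9+1+1+2 = 13.
By Pick's theorem I = A − B/2 + 1 = 69.5 − 13/2 + 1 = 64.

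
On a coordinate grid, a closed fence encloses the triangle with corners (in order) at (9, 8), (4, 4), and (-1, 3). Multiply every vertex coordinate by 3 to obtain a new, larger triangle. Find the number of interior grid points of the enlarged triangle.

58

The shoelace formula gives twice the area as |[9·4 − 4·8] + [4·3 − (-1)·4] + [(-1)·8 − 9·3]| = 15, so the area is 15/2.
The number of boundary lattice points is Σ gcd(|Δx|,|Δy|) = gcd(5,4) + gcd(5,1) + gcd(10,5) = 1+1+5 = 7.
Scaling by 3 multiplies the area by 3² = 9 (so the new area is 135/2) and multiplies the boundary lattice-point count by 3, giving 21.
By Pick's theorem, the interior count of the dilated polygon is 135/2 − 21/2 + 1 = 58.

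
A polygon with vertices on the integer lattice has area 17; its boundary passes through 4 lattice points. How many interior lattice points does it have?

Pick's theorem A = I + B/2 − 1 rearranges to I = A − B/2 + 1 = 17 − 4/2 + 1 = 16.

16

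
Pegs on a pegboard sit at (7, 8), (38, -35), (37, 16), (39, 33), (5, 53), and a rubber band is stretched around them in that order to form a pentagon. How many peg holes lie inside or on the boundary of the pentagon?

1765

The shoelace formula gives twice the area as |[7·(-35) − 38·8] + [38·16 − 37·(-35)] + [37·33 − 39·16] + [39·53 − 5·33] + [5·8 − 7·53]| = 3522, so the area is 1761.
Along each edge there are gcd(|Δx|,|Δy|)+1 lattice points, so counting each shared vertex once the boundary has gcd(31,43) + gcd(1,51) + gcd(2,17) + gcd(34,20) + gcd(2,45) = 1+1+1+2+1 = 6.
Pick's theorem gives I = A − B/2 + 1 = 1761 − 6/2 + 1 = 1759, so the closed region contains I + B = 1759 + 6 = 1765 lattice points.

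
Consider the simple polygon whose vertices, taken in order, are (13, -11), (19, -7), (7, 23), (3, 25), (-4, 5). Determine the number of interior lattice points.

397

The shoelace formula gives twice the area as |[13·(-7) − 19·(-11)] + [19·23 − 7·(-7)] + [7·25 − 3·23] + [3·5 − (-4)·25] + [(-4)·(-11) − 13·5]| = 804, so the area is 402.
Along each edge there are gcd(|Δx|,|Δy|)+1 lattice points, so counting each shared vertex once the boundary has gcd(6,4) + gcd(12,30) + gcd(4,2) + gcd(7,20) + gcd(17,16) = 2+6+2+1+1 = 12.
Pick's theorem gives I = A − B/2 + 1 = 402 − 12/2 + 1 = 397.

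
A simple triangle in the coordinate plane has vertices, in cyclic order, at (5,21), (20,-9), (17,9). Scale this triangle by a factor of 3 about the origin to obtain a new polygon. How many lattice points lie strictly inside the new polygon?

766

By the shoelace formula, twice the signed area is |[5·(-9) − 20·21] + [20·9 − 17·(-9)] + [17·21 − 5·9]| = 180, so the area is 90.
Summing gcd(|Δx|,|Δy|) over the edges gives the boundary count: gcd(15,30) + gcd(3,18) + gcd(12,12) = 15+3+12 = 30.
Scaling by 3 multiplies the area by 3² = 9 (so the new area is 810) and multiplies the boundary lattice-point count by 3, giving 90.
By Pick's theorem, the interior count of the dilated polygon is 810 − 90/2 + 1 = 766.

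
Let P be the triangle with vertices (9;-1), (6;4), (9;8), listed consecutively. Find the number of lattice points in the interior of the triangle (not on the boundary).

By the shoelace formula, twice the signed area is |[9·4 − 6·(-1)] + [6·8 − 9·4] + [9·(-1) − 9·8]| = 27, so the area is 13.5.
Summing gcd(|Δx|,|Δy|) over the edges gives the boundary count: gcd(3,5) + gcd(3,4) + gcd(0,9) = 1+1+9 = 11.
Pick's theorem gives I = A − B/2 + 1 = 13.5 − 11/2 + 1 = 9.

9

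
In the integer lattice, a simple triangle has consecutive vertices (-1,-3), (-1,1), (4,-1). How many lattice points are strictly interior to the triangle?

Using the shoelace formula, 2A = |[(-1)·1 − (-1)·(-3)] + [(-1)·(-1) − 4·1] + [4·(-3) − (-1)·(-1)]| = 20, so the area is 10.
Summing gcd(|Δx|,|Δy|) over the edges gives the boundary count: gcd(0,4) + gcd(5,2) + gcd(5,2) = 4+1+1 = 6.
By Pick's theorem A = I + B/2 − 1, so I = 10 − 6/2 + 1 = 8.

8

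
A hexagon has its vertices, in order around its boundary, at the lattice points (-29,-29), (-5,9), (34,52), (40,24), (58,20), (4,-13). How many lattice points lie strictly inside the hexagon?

2073

By the shoelace formula, twice the signed area is |((-29)·9 − (-5)·(-29)) + ((-5)·52 − 34·9) + (34·24 − 40·52) + (40·20 − 58·24) + (58·(-13) − 4·20) + (4·(-29) − (-29)·(-13))| = 4155, so the area is 4155/2.
The number of boundary lattice points is Σ gcd(|Δx|,|Δy|) = gcd(24,38) + gcd(39,43) + gcd(6,28) + gcd(18,4) + gcd(54,33) + gcd(33,16) = 2+1+2+2+3+1 = 11.
By Pick's theorem A = I + B/2 − 1, so I = 4155/2 − 11/2 + 1 = 2073.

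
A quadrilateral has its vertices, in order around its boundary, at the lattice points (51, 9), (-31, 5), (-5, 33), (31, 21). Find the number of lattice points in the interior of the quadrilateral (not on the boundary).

1183

By the shoelace formula, twice the signed area is |(51·5 − (-31)·9) + ((-31)·33 − (-5)·5) + ((-5)·21 − 31·33) + (31·9 − 51·21)| = 2384, so the area is 1192.
Along each edge there are gcd(|Δx|,|Δy|)+1 lattice points, so counting each shared vertex once the boundary has gcd(82,4) + gcd(26,28) + gcd(36,12) + gcd(20,12) = 2+2+12+4 = 20.
By Pick's theorem A = I + B/2 − 1, so I = 1192 − 20/2 + 1 = 1183.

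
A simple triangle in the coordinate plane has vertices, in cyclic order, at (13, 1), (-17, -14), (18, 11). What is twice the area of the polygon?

225

By the shoelace formula, twice the signed area is |[13·(-14) − (-17)·1] + [(-17)·11 − 18·(-14)] + [18·1 − 13·11]| = 225, so the area is 112.5.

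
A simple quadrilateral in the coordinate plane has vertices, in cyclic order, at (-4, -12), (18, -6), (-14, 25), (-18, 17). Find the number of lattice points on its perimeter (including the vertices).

Along each edge there are gcd(|Δx|,|Δy|)+1 lattice points, so counting each shared vertex once the boundary has gcd(22,6) + gcd(32,31) + gcd(4,8) + gcd(14,29) = 2+1+4+1 = 8.

8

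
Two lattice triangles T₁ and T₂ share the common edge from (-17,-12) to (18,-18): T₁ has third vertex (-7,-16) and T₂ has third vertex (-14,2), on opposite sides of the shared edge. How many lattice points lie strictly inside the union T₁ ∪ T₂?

291

The union is the simple quadrilateral with vertices (-17,-12), (-7,-16), (18,-18), (-14,2) in order.
The shoelace formula gives twice the area as |((-17)·(-16) − (-7)·(-12)) + ((-7)·(-18) − 18·(-16)) + (18·2 − (-14)·(-18)) + ((-14)·(-12) − (-17)·2)| = 588, so the area is 294.
Summing gcd(|Δx|,|Δy|) over the edges gives the boundary count: gcd(10,4) + gcd(25,2) + gcd(32,20) + gcd(3,14) = 2+1+4+1 = 8.
By Pick's theorem I = A − B/2 + 1 = 294 − 8/2 + 1 = 291.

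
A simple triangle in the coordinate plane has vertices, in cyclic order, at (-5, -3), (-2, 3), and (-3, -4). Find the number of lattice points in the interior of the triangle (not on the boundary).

6

The shoelace formula gives twice the area as |((-5)·3 − (-2)·(-3)) + ((-2)·(-4) − (-3)·3) + ((-3)·(-3) − (-5)·(-4))| = 15, so the area is 7.5.
Along each edge there are gcd(|Δx|,|Δy|)+1 lattice points, so counting each shared vertex once the boundary has gcd(3,6) + gcd(1,7) + gcd(2,1) = 3+1+1 = 5.
By Pick's theorem A = I + B/2 − 1, so I = 7.5 − 5/2 + 1 = 6.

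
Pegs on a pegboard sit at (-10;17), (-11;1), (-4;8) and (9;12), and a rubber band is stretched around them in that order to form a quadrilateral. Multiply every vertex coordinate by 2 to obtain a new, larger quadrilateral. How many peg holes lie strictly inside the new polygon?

483

The shoelace formula gives twice the area as |((-10)·1 − (-11)·17) + ((-11)·8 − (-4)·1) + ((-4)·12 − 9·8) + (9·17 − (-10)·12)| = 246, so the area is 123.
Summing gcd(|Δx|,|Δy|) over the edges gives the boundary count: gcd(1,16) + gcd(7,7) + gcd(13,4) + gcd(19,5) = 1+7+1+1 = 10.
Scaling by 2 multiplies the area by 2² = 4 (so the new area is 492) and multiplies the boundary lattice-point count by 2, giving 20.
By Pick's theorem, the interior count of the dilated polygon is 492 − 20/2 + 1 = 483.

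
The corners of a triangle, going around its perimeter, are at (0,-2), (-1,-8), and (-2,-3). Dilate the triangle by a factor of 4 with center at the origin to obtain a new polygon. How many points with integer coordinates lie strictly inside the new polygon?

83

By the shoelace formula, twice the signed area is |(0·(-8) − (-1)·(-2)) + ((-1)·(-3) − (-2)·(-8)) + ((-2)·(-2) − 0·(-3))| = 11, so the area is 11/2.
Summing gcd(|Δx|,|Δy|) over the edges gives the boundary count: gcd(1,6) + gcd(1,5) + gcd(2,1) = 1+1+1 = 3.
Scaling by 4 multiplies the area by 4² = 16 (so the new area is 88) and multiplies the boundary lattice-point count by 4, giving 12.
By Pick's theorem, the interior count of the dilated polygon is 88 − 12/2 + 1 = 83.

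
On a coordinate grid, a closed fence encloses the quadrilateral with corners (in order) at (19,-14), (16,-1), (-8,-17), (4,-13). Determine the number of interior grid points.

Using the shoelace formula, 2A = |(19·(-1) − 16·(-14)) + (16·(-17) − (-8)·(-1)) + ((-8)·(-13) − 4·(-17)) + (4·(-14) − 19·(-13))| = 288, so the area is 144.
The number of boundary lattice points is Σ gcd(|Δx|,|Δy|) = gcd(3,13) + gcd(24,16) + gcd(12,4) + gcd(15,1) = 1+8+4+1 = 14.
Pick's theorem gives I = A − B/2 + 1 = 144 − 14/2 + 1 = 138.

138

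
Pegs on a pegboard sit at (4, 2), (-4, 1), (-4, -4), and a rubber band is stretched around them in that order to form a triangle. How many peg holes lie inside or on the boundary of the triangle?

25

Using the shoelace formula, 2A = |(4·1 − (-4)·2) + ((-4)·(-4) − (-4)·1) + ((-4)·2 − 4·(-4))| = 40, so the area is 20.
The number of boundary lattice points is Σ gcd(|Δx|,|Δy|) = gcd(8,1) + gcd(0,5) + gcd(8,6) = 1+5+2 = 8.
Pick's theorem gives I = A − B/2 + 1 = 20 − 8/2 + 1 = 17, so the closed region contains I + B = 17 + 8 = 25 lattice points.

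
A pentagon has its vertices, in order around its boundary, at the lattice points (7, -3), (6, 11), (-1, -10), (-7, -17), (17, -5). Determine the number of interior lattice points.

By the shoelace formula, twice the signed area is |(7·11 − 6·(-3)) + (6·(-10) − (-1)·11) + ((-1)·(-17) − (-7)·(-10)) + ((-7)·(-5) − 17·(-17)) + (17·(-3) − 7·(-5))| = 301, so the area is 150.5.
Summing gcd(|Δx|,|Δy|) over the edges gives the boundary count: gcd(1,14) + gcd(7,21) + gcd(6,7) + gcd(24,12) + gcd(10,2) = 1+7+1+12+2 = 23.
By Pick's theorem A = I + B/2 − 1, so I = 150.5 − 23/2 + 1 = 140.

140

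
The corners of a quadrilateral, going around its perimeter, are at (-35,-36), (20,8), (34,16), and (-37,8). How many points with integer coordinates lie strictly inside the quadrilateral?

The shoelace formula gives twice the area as |[(-35)·8 − 20·(-36)] + [20·16 − 34·8] + [34·8 − (-37)·16] + [(-37)·(-36) − (-35)·8]| = 2964, so the area is 1482.
Along each edge there are gcd(|Δx|,|Δy|)+1 lattice points, so counting each shared vertex once the boundary has gcd(55,44) + gcd(14,8) + gcd(71,8) + gcd(2,44) = 11+2+1+2 = 16.
Pick's theorem gives I = A − B/2 + 1 = 1482 − 16/2 + 1 = 1475.

1475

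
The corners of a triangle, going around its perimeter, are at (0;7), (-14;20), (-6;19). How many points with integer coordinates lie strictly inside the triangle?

The shoelace formula gives twice the area as |[0·20 − (-14)·7] + [(-14)·19 − (-6)·20] + [(-6)·7 − 0·19]| = 90, so the area is 45.
Along each edge there are gcd(|Δx|,|Δy|)+1 lattice points, so counting each shared vertex once the boundary has gcd(14,13) + gcd(8,1) + gcd(6,12) = 1+1+6 = 8.
By Pick's theorem A = I + B/2 − 1, so I = 45 − 8/2 + 1 = 42.

42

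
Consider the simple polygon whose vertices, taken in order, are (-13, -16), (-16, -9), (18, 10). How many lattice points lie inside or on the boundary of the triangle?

Using the shoelace formula, 2A = |[(-13)·(-9) − (-16)·(-16)] + [(-16)·10 − 18·(-9)] + [18·(-16) − (-13)·10]| = 295, so the area is 147.5.
The number of boundary lattice points is Σ gcd(|Δx|,|Δy|) = gcd(3,7) + gcd(34,19) + gcd(31,26) = 1+1+1 = 3.
Pick's theorem gives I = A − B/2 + 1 = 147.5 − 3/2 + 1 = 147, so the closed region contains I + B = 147 + 3 = 150 lattice points.

150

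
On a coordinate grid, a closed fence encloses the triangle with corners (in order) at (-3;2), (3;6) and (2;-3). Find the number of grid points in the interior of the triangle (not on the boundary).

22

By the shoelace formula, twice the signed area is |((-3)·6 − 3·2) + (3·(-3) − 2·6) + (2·2 − (-3)·(-3))| = 50, so the area is 25.
Summing gcd(|Δx|,|Δy|) over the edges gives the boundary count: gcd(6,4) + gcd(1,9) + gcd(5,5) = 2+1+5 = 8.
By Pick's theorem A = I + B/2 − 1, so I = 25 − 8/2 + 1 = 22.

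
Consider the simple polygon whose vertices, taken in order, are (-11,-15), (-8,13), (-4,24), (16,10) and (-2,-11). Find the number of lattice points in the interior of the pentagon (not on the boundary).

Using the shoelace formula, 2A = |[(-11)·13 − (-8)·(-15)] + [(-8)·24 − (-4)·13] + [(-4)·10 − 16·24] + [16·(-11) − (-2)·10] + [(-2)·(-15) − (-11)·(-11)]| = 1074, so the area is 537.
Along each edge there are gcd(|Δx|,|Δy|)+1 lattice points, so counting each shared vertex once the boundary has gcd(3,28) + gcd(4,11) + gcd(20,14) + gcd(18,21) + gcd(9,4) = 1+1+2+3+1 = 8.
By Pick's theorem A = I + B/2 − 1, so I = 537 − 8/2 + 1 = 534.

534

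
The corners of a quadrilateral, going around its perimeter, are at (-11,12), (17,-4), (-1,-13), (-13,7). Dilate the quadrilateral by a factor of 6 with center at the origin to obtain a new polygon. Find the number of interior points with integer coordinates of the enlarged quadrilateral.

By the shoelace formula, twice the signed area is |((-11)·(-4) − 17·12) + (17·(-13) − (-1)·(-4)) + ((-1)·7 − (-13)·(-13)) + ((-13)·12 − (-11)·7)| = 640, so the area is 320.
The number of boundary lattice points is Σ gcd(|Δx|,|Δy|) = gcd(28,16) + gcd(18,9) + gcd(12,20) + gcd(2,5) = 4+9+4+1 = 18.
Scaling by 6 multiplies the area by 6² = 36 (so the new area is 11520) and multiplies the boundary lattice-point count by 6, giving 108.
By Pick's theorem, the interior count of the dilated polygon is 11520 − 108/2 + 1 = 11467.

11467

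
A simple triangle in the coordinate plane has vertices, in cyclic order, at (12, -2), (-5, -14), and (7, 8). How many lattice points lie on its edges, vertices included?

8

Summing gcd(|Δx|,|Δy|) over the edges gives the boundary count: gcd(17,12) + gcd(12,22) + gcd(5,10) = 1+2+5 = 8.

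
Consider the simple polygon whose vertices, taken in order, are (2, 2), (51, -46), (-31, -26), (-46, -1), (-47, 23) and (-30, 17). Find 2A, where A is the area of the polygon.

By the shoelace formula, twice the signed area is |[2·(-46) − 51·2] + [51·(-26) − (-31)·(-46)] + [(-31)·(-1) − (-46)·(-26)] + [(-46)·23 − (-47)·(-1)] + [(-47)·17 − (-30)·23] + [(-30)·2 − 2·17]| = 5419, so the area is 5419/2.

5419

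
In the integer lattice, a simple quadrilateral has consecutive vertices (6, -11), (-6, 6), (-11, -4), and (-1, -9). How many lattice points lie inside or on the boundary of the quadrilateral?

Using the shoelace formula, 2A = |[6·6 − (-6)·(-11)] + [(-6)·(-4) − (-11)·6] + [(-11)·(-9) − (-1)·(-4)] + [(-1)·(-11) − 6·(-9)]| = 220, so the area is 110.
The number of boundary lattice points is Σ gcd(|Δx|,|Δy|) = gcd(12,17) + gcd(5,10) + gcd(10,5) + gcd(7,2) = 1+5+5+1 = 12.
Pick's theorem gives I = A − B/2 + 1 = 110 − 12/2 + 1 = 105, so the closed region contains I + B = 105 + 12 = 117 lattice points.

117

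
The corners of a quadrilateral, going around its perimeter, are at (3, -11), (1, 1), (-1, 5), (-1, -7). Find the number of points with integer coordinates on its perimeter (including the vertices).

Along each edge there are gcd(|Δx|,|Δy|)+1 lattice points, so counting each shared vertex once the boundary has gcd(2,12) + gcd(2,4) + gcd(0,12) + gcd(4,4) = 2+2+12+4 = 20.

20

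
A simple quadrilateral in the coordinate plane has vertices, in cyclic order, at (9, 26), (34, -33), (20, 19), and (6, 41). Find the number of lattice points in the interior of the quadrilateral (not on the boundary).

306

By the shoelace formula, twice the signed area is |(9·(-33) − 34·26) + (34·19 − 20·(-33)) + (20·41 − 6·19) + (6·26 − 9·41)| = 618, so the area is 309.
The number of boundary lattice points is Σ gcd(|Δx|,|Δy|) = gcd(25,59) + gcd(14,52) + gcd(14,22) + gcd(3,15) = 1+2+2+3 = 8.
By Pick's theorem A = I + B/2 − 1, so I = 309 − 8/2 + 1 = 306.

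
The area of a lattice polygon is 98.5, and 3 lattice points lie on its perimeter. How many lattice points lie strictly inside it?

98

From Pick's theorem, I = A − B/2 + 1 = 98.5 − 3/2 + 1 = 98.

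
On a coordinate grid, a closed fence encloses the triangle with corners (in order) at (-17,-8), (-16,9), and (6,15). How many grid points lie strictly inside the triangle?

172

By the shoelace formula, twice the signed area is |[(-17)·9 − (-16)·(-8)] + [(-16)·15 − 6·9] + [6·(-8) − (-17)·15]| = 368, so the area is 184.
Along each edge there are gcd(|Δx|,|Δy|)+1 lattice points, so counting each shared vertex once the boundary has gcd(1,17) + gcd(22,6) + gcd(23,23) = 1+2+23 = 26.
Pick's theorem gives I = A − B/2 + 1 = 184 − 26/2 + 1 = 172.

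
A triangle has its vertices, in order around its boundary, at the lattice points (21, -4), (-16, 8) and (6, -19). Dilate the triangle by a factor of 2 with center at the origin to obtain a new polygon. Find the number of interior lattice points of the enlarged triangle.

Using the shoelace formula, 2A = |[21·8 − (-16)·(-4)] + [(-16)·(-19) − 6·8] + [6·(-4) − 21·(-19)]| = 735, so the area is 367.5.
The number of boundary lattice points is Σ gcd(|Δx|,|Δy|) = gcd(37,12) + gcd(22,27) + gcd(15,15) = 1+1+15 = 17.
Scaling by 2 multiplies the area by 2² = 4 (so the new area is 1470) and multiplies the boundary lattice-point count by 2, giving 34.
By Pick's theorem, the interior count of the dilated polygon is 1470 − 34/2 + 1 = 1454.

1454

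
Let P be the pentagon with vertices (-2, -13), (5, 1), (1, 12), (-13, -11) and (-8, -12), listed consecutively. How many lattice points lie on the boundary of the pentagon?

Summing gcd(|Δx|,|Δy|) over the edges gives the boundary count: gcd(7,14) + gcd(4,11) + gcd(14,23) + gcd(5,1) + gcd(6,1) = 7+1+1+1+1 = 11.

11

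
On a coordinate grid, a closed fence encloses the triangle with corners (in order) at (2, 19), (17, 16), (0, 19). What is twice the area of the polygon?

The shoelace formula gives twice the area as |(2·16 − 17·19) + (17·19 − 0·16) + (0·19 − 2·19)| = 6, so the area is 3.

6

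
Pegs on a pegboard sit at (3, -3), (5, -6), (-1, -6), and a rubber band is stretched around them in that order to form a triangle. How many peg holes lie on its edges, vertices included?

Summing gcd(|Δx|,|Δy|) over the edges gives the boundary count: gcd(2,3) + gcd(6,0) + gcd(4,3) = 1+6+1 = 8.

8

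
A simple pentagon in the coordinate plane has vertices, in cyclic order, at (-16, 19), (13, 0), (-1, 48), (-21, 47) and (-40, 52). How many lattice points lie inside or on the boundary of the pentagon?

The shoelace formula gives twice the area as |((-16)·0 − 13·19) + (13·48 − (-1)·0) + ((-1)·47 − (-21)·48) + ((-21)·52 − (-40)·47) + ((-40)·19 − (-16)·52)| = 2198, so the area is 1099.
The number of boundary lattice points is Σ gcd(|Δx|,|Δy|) = gcd(29,19) + gcd(14,48) + gcd(20,1) + gcd(19,5) + gcd(24,33) = 1+2+1+1+3 = 8.
Pick's theorem gives I = A − B/2 + 1 = 1099 − 8/2 + 1 = 1096, so the closed region contains I + B = 1096 + 8 = 1104 lattice points.

1104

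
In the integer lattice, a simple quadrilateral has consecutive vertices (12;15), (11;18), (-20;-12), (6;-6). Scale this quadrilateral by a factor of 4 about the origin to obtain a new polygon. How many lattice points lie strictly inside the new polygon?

Using the shoelace formula, 2A = |(12·18 − 11·15) + (11·(-12) − (-20)·18) + ((-20)·(-6) − 6·(-12)) + (6·15 − 12·(-6))| = 633, so the area is 633/2.
Along each edge there are gcd(|Δx|,|Δy|)+1 lattice points, so counting each shared vertex once the boundary has gcd(1,3) + gcd(31,30) + gcd(26,6) + gcd(6,21) = 1+1+2+3 = 7.
Scaling by 4 multiplies the area by 4² = 16 (so the new area is 5064) and multiplies the boundary lattice-point count by 4, giving 28.
By Pick's theorem, the interior count of the dilated polygon is 5064 − 28/2 + 1 = 5051.

5051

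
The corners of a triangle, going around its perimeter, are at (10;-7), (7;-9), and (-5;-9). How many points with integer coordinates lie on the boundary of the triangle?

Along each edge there are gcd(|Δx|,|Δy|)+1 lattice points, so counting each shared vertex once the boundary has gcd(3,2) + gcd(12,0) + gcd(15,2) = 1+12+1 = 14.

14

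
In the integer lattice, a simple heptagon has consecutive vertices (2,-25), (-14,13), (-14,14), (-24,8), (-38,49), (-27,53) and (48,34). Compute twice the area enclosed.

By the shoelace formula, twice the signed area is |[2·13 − (-14)·(-25)] + [(-14)·14 − (-14)·13] + [(-14)·8 − (-24)·14] + [(-24)·49 − (-38)·8] + [(-38)·53 − (-27)·49] + [(-27)·34 − 48·53] + [48·(-25) − 2·34]| = 6407, so the area is 3203.5.

6407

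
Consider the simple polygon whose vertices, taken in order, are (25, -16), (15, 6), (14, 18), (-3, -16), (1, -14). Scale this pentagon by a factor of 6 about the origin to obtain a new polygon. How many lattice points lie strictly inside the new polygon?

14293

By the shoelace formula, twice the signed area is |[25·6 − 15·(-16)] + [15·18 − 14·6] + [14·(-16) − (-3)·18] + [(-3)·(-14) − 1·(-16)] + [1·(-16) − 25·(-14)]| = 798, so the area is 399.
Along each edge there are gcd(|Δx|,|Δy|)+1 lattice points, so counting each shared vertex once the boundary has gcd(10,22) + gcd(1,12) + gcd(17,34) + gcd(4,2) + gcd(24,2) = 2+1+17+2+2 = 24.
Scaling by 6 multiplies the area by 6² = 36 (so the new area is 14364) and multiplies the boundary lattice-point count by 6, giving 144.
By Pick's theorem, the interior count of the dilated polygon is 14364 − 144/2 + 1 = 14293.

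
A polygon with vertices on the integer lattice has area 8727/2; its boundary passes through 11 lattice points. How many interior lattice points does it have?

4359

From Pick's theorem, I = A − B/2 + 1 = 8727/2 − 11/2 + 1 = 4359.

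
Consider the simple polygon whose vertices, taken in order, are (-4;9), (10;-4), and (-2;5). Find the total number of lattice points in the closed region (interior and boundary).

The shoelace formula gives twice the area as |[(-4)·(-4) − 10·9] + [10·5 − (-2)·(-4)] + [(-2)·9 − (-4)·5]| = 30, so the area is 15.
Summing gcd(|Δx|,|Δy|) over the edges gives the boundary count: gcd(14,13) + gcd(12,9) + gcd(2,4) = 1+3+2 = 6.
Pick's theorem gives I = A − B/2 + 1 = 15 − 6/2 + 1 = 13, so the closed region contains I + B = 13 + 6 = 19 lattice points.

19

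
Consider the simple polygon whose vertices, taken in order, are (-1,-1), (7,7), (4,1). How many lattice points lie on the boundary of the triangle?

The number of boundary lattice points is Σ gcd(|Δx|,|Δy|) = gcd(8,8) + gcd(3,6) + gcd(5,2) = 8+3+1 = 12.

12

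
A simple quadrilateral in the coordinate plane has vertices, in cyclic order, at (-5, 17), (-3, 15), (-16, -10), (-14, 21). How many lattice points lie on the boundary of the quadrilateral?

Summing gcd(|Δx|,|Δy|) over the edges gives the boundary count: gcd(2,2) + gcd(13,25) + gcd(2,31) + gcd(9,4) = 2+1+1+1 = 5.

5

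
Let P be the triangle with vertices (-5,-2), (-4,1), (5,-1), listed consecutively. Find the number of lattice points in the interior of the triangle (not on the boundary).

14

Using the shoelace formula, 2A = |((-5)·1 − (-4)·(-2)) + ((-4)·(-1) − 5·1) + (5·(-2) − (-5)·(-1))| = 29, so the area is 14.5.
Summing gcd(|Δx|,|Δy|) over the edges gives the boundary count: gcd(1,3) + gcd(9,2) + gcd(10,1) = 1+1+1 = 3.
By Pick's theorem A = I + B/2 − 1, so I = 14.5 − 3/2 + 1 = 14.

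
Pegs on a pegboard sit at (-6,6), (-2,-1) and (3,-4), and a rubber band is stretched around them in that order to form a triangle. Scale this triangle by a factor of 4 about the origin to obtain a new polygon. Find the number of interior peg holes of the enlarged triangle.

Using the shoelace formula, 2A = |[(-6)·(-1) − (-2)·6] + [(-2)·(-4) − 3·(-1)] + [3·6 − (-6)·(-4)]| = 23, so the area is 11.5.
Along each edge there are gcd(|Δx|,|Δy|)+1 lattice points, so counting each shared vertex once the boundary has gcd(4,7) + gcd(5,3) + gcd(9,10) = 1+1+1 = 3.
Scaling by 4 multiplies the area by 4² = 16 (so the new area is 184) and multiplies the boundary lattice-point count by 4, giving 12.
By Pick's theorem, the interior count of the dilated polygon is 184 − 12/2 + 1 = 179.

179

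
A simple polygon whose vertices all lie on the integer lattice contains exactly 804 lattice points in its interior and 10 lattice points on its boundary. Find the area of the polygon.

Pick's theorem states A = I + B/2 − 1, so A = 804 + 10/2 − 1 = 808.

808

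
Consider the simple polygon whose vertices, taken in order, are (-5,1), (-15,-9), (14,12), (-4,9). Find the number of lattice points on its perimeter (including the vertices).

15

Along each edge there are gcd(|Δx|,|Δy|)+1 lattice points, so counting each shared vertex once the boundary has gcd(10,10) + gcd(29,21) + gcd(18,3) + gcd(1,8) = 10+1+3+1 = 15.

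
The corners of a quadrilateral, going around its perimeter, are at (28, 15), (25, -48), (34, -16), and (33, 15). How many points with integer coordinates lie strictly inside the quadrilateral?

The shoelace formula gives twice the area as |(28·(-48) − 25·15) + (25·(-16) − 34·(-48)) + (34·15 − 33·(-16)) + (33·15 − 28·15)| = 626, so the area is 313.
The number of boundary lattice points is Σ gcd(|Δx|,|Δy|) = gcd(3,63) + gcd(9,32) + gcd(1,31) + gcd(5,0) = 3+1+1+5 = 10.
Pick's theorem gives I = A − B/2 + 1 = 313 − 10/2 + 1 = 309.

309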